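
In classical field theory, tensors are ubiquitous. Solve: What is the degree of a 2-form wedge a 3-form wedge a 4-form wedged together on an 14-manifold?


The degree of a wedge product is the sum of the degrees of the individual forms.
Degrees: 2, 3, 4
Total degree = 2 + 3 + 4 = 9

9


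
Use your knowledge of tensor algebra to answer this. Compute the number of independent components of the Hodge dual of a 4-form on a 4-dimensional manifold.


The Hodge dual of a p-form on an n-dimensional manifold is an (n-p)-form.
n = 4, p = 4, so dual degree = 4 - 4 = 0
The number of components is C(n, n-p) = C(4, 0) = 1

1


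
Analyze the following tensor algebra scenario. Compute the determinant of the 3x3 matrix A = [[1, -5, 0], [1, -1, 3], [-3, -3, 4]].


Expanding along the first row, det(A) = a11*M_11 - a12*M_12 + a13*M_13, where M_1j is the (1,j) minor.
Minor M_11 = -1*4 - 3*-3 = 5
Minor M_12 = 1*4 - 3*-3 = 13
Minor M_13 = 1*-3 - -1*-3 = -6
det = 1*(5) - -5*(13) + 0*(-6)
    = 5 - -65 + 0
    = 70

70


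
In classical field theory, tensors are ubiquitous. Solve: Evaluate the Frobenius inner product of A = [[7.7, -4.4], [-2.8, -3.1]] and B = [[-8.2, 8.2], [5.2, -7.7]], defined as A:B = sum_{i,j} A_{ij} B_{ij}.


A:B = sum over all i,j of A_{ij} * B_{ij}.
Row 1: 7.7*-8.2=-63.14, -4.4*8.2=-36.08 => row sum = -99.22
Row 2: -2.8*5.2=-14.56, -3.1*-7.7=23.87 => row sum = 9.31
Total = -99.22 + 9.31 = -89.91

-89.91


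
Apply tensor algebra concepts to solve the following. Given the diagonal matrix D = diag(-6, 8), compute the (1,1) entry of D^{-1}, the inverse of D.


For a diagonal matrix, the inverse has entries (D^{-1})_{ii} = 1/d_{ii}.
The diagonal entries are: d_{11} = -6, d_{22} = 8
We need (D^{-1})_{11} = 1/d_{11} = 1/-6 = -1/6

-1/6


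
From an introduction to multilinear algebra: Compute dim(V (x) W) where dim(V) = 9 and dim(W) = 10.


The dimension of a tensor product is the product of dimensions.
dim(V) = 9, dim(W) = 10
dim(V (x) W) = 9 * 10 = 90

90


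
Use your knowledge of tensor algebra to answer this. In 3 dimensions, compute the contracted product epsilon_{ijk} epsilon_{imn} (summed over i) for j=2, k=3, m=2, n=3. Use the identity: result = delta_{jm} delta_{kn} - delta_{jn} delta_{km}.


Using the identity: epsilon_{ijk} epsilon_{imn} = delta_{jm} delta_{kn} - delta_{jn} delta_{km}.
delta_{22} = 1
delta_{33} = 1
delta_{23} = 0
delta_{32} = 0
Result = 1 * 1 - 0 * 0 = 1 - 0 = 1

1


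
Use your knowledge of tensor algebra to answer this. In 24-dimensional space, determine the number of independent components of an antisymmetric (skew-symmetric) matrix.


An antisymmetric rank-2 tensor satisfies A_{ij} = -A_{ji}, so diagonal entries are zero.
The independent components are the upper-triangular entries: C(n, 2) = n(n-1)/2.
n = 24
C(24, 2) = 24 * 23 / 2 = 552 / 2 = 276

276


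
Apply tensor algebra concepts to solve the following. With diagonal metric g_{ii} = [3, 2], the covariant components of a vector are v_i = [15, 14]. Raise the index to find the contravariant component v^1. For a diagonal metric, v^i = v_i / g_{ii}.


To raise an index with a diagonal metric: v^i = v_i / g_{ii}.
For index 1: v_1 = 15, g_{11} = 3
v^1 = 15 / 3 = 5

5


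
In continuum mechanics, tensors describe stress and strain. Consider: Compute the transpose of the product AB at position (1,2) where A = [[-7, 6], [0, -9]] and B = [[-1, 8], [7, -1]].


(AB)^T_{ij} = (AB)_{ji} = sum_k A_{jk} B_{ki}.
For i=1, j=2 we need (AB)_{21}:
A_{21} * B_{11} = 0 * -1 = 0
A_{22} * B_{21} = -9 * 7 = -63
Sum = 0 + -63 = -63

-63


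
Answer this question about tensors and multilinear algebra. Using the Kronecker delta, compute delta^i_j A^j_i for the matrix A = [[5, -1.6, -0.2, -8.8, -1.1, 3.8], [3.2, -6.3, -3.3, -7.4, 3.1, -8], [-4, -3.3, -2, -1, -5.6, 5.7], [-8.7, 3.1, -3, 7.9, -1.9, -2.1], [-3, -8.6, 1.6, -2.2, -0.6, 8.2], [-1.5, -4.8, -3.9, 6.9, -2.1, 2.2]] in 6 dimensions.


The contraction (trace) of a rank-2 tensor is the sum of its diagonal elements.
Diagonal entries: A[1,1] = 5, A[2,2] = -6.3, A[3,3] = -2, A[4,4] = 7.9, A[5,5] = -0.6, A[6,6] = 2.2
Tr(A) = 5 + -6.3 + -2 + 7.9 + -0.6 + 2.2 = 6.2

6.2


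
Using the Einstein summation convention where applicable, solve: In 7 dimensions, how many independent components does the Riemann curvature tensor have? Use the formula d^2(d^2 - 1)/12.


The Riemann tensor in d dimensions has d^2(d^2 - 1)/12 independent components.
d = 7, so d^2 = 49
d^2 - 1 = 48
d^2(d^2 - 1) = 49 * 48 = 2352
Divide by 12: 2352 / 12 = 196

196


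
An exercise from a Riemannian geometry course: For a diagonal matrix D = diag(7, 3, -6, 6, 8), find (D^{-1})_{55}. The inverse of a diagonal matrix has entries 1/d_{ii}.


For a diagonal matrix, the inverse has entries (D^{-1})_{ii} = 1/d_{ii}.
The diagonal entries are: d_{11} = 7, d_{22} = 3, d_{33} = -6, d_{44} = 6, d_{55} = 8
We need (D^{-1})_{55} = 1/d_{55} = 1/8 = 1/8

1/8


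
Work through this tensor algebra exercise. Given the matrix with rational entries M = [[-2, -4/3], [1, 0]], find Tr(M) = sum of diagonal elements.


The trace is the sum of diagonal entries.
Diagonal: M[1,1] = -2, M[2,2] = 0
Tr(M) = -2 + 0
Computing step by step:
After adding M[1,1]: -2
After adding M[2,2]: -2
Tr(M) = -2

-2


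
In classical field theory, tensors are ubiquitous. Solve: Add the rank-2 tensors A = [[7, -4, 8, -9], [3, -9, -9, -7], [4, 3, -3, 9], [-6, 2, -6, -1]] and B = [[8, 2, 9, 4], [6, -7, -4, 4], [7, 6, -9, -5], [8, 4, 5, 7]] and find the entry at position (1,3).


Tensor addition is component-wise: (A + B)_{ij} = A_{ij} + B_{ij}.
A_{13} = 8
B_{13} = 9
(A + B)_{13} = 8 + 9 = 17

17


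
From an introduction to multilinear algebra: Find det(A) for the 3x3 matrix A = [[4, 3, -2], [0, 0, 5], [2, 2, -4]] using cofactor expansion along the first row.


Expanding along the first row, det(A) = a11*M_11 - a12*M_12 + a13*M_13, where M_1j is the (1,j) minor.
Minor M_11 = 0*-4 - 5*2 = -10
Minor M_12 = 0*-4 - 5*2 = -10
Minor M_13 = 0*2 - 0*2 = 0
det = 4*(-10) - 3*(-10) + -2*(0)
    = -40 - -30 + 0
    = -10

-10


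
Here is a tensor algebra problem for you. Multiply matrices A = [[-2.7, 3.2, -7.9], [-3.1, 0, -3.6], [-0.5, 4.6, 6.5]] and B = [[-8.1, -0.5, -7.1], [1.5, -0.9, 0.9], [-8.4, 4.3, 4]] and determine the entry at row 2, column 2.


(AB)_{ij} = sum_k A_{ik} B_{kj}.
For i=2, j=2:
A_{21} * B_{12} = -3.1 * -0.5 = 1.55
A_{22} * B_{22} = 0 * -0.9 = 0
A_{23} * B_{32} = -3.6 * 4.3 = -15.48
Sum = 1.55 + 0 + -15.48 = -13.93

-13.93


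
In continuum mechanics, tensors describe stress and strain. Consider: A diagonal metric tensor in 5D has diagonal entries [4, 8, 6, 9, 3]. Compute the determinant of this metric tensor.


For a diagonal metric, the determinant is the product of diagonal entries.
Diagonal entries: 4, 8, 6, 9, 3
det(g) = 4 * 8 * 6 * 9 * 3 = 5184

5184


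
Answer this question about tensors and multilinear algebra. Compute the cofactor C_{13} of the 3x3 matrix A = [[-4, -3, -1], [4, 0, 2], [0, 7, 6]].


To find cofactor C_{13}, delete row 1 and column 3.
The resulting 2x2 submatrix is: [[4, 0], [0, 7]]
Minor M_{13} = 4*7 - 0*0
  = 28 - 0 = 28
Sign = (-1)^(1+3) = (-1)^4 = 1
Cofactor C_{13} = 1 * 28 = 28

28


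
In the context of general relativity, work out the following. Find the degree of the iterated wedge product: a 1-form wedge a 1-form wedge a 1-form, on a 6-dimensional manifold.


The degree of a wedge product is the sum of the degrees of the individual forms.
Degrees: 1, 1, 1
Total degree = 1 + 1 + 1 = 3

3


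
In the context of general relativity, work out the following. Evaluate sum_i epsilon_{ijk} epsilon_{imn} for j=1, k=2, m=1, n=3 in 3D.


Using the identity: epsilon_{ijk} epsilon_{imn} = delta_{jm} delta_{kn} - delta_{jn} delta_{km}.
delta_{11} = 1
delta_{23} = 0
delta_{13} = 0
delta_{21} = 0
Result = 1 * 0 - 0 * 0 = 0 - 0 = 0

0


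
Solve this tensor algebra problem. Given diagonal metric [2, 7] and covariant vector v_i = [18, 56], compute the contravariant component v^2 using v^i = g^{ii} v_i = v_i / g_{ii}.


To raise an index with a diagonal metric: v^i = v_i / g_{ii}.
For index 2: v_2 = 56, g_{22} = 7
v^2 = 56 / 7 = 8

8


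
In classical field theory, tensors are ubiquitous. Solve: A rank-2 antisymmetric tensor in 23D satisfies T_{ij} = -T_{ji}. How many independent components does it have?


An antisymmetric rank-2 tensor satisfies A_{ij} = -A_{ji}, so diagonal entries are zero.
The independent components are the upper-triangular entries: C(n, 2) = n(n-1)/2.
n = 23
C(23, 2) = 23 * 22 / 2 = 506 / 2 = 253

253


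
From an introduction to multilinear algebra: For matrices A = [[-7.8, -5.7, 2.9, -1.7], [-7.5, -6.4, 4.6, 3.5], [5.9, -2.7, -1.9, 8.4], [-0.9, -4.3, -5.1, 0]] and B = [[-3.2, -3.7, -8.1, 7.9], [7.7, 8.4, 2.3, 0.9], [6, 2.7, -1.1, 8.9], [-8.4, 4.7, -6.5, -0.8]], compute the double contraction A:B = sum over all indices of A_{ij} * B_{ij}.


A:B = sum over all i,j of A_{ij} * B_{ij}.
Row 1: -7.8*-3.2=24.96, -5.7*-3.7=21.09, 2.9*-8.1=-23.49, -1.7*7.9=-13.43 => row sum = 9.13
Row 2: -7.5*7.7=-57.75, -6.4*8.4=-53.76, 4.6*2.3=10.58, 3.5*0.9=3.15 => row sum = -97.78
Row 3: 5.9*6=35.4, -2.7*2.7=-7.29, -1.9*-1.1=2.09, 8.4*8.9=74.76 => row sum = 104.96
Row 4: -0.9*-8.4=7.56, -4.3*4.7=-20.21, -5.1*-6.5=33.15, 0*-0.8=0 => row sum = 20.5
Total = 9.13 + -97.78 + 104.96 + 20.5 = 36.81

36.81


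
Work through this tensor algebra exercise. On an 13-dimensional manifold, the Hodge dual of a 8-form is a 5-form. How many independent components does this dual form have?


The Hodge dual of a p-form on an n-dimensional manifold is an (n-p)-form.
n = 13, p = 8, so dual degree = 13 - 8 = 5
The number of components is C(n, n-p) = C(13, 5) = 1287

1287


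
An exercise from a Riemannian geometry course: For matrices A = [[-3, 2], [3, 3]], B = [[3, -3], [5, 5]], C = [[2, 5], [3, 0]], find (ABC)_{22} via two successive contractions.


(ABC)_{22} = sum_m (AB)_{2m} C_{m2}. First compute row 2 of AB.
(AB)_{21} = 3*3 + 3*5 = 24
(AB)_{22} = 3*-3 + 3*5 = 6
Now contract with column 2 of C:
(AB)_{21} * C_{12} = 24 * 5 = 120
(AB)_{22} * C_{22} = 6 * 0 = 0
(ABC)_{22} = 120 + 0 = 120

120


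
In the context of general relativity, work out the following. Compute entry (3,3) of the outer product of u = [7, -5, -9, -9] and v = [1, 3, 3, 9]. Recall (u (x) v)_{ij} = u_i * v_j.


The outer product entry T_{ij} = u_i * v_j.
We need i=3, j=3.
u_3 = -9, v_3 = 3
T_{3,3} = -9 * 3 = -27

-27


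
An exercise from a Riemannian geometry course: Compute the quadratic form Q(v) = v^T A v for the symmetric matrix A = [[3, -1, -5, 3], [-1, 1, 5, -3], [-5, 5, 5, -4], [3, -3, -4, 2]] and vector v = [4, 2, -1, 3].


First compute Av:
(Av)_1 = 3*4 + -1*2 + -5*-1 + 3*3 = 24
(Av)_2 = -1*4 + 1*2 + 5*-1 + -3*3 = -16
(Av)_3 = -5*4 + 5*2 + 5*-1 + -4*3 = -27
(Av)_4 = 3*4 + -3*2 + -4*-1 + 2*3 = 16
Av = [24, -16, -27, 16]
Then v^T (Av) = 4*24 + 2*-16 + -1*-27 + 3*16
= 96 + -32 + 27 + 48 = 139

139


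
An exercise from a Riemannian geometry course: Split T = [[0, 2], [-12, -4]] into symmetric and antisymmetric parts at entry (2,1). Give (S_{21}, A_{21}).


T_{21} = -12
T_{12} = 2
S_{21} = (-12 + 2)/2 = -10/2 = -5
A_{21} = (-12 - 2)/2 = -14/2 = -7
Check: S + A = -5 + -7 = -12 = T_{21}.

(-5, -7)


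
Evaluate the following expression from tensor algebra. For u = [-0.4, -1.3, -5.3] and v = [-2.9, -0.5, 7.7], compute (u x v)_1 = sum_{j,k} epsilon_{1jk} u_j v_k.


(u x v)_1 = sum_{j,k} epsilon_{1jk} u_j v_k. Only permutations of (1,2,3) contribute; the two non-zero terms are:
eps_{123} u_2 v_3 = 1 * -1.3 * 7.7 = -10.01
eps_{132} u_3 v_2 = -1 * -5.3 * -0.5 = -2.65
(u x v)_1 = -12.66

-12.66


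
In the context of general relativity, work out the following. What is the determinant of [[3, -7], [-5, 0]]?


For a 2x2 matrix [[a, b], [c, d]], det = a*d - b*c.
a = 3, b = -7, c = -5, d = 0
a*d = 3 * 0 = 0
b*c = -7 * -5 = 35
det = 0 - 35 = -35

-35


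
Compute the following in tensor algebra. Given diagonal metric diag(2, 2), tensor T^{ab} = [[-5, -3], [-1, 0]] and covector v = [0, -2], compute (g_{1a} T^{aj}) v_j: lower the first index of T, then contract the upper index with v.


Step 1: lower the first index. For a diagonal metric, g_{ia} T^{aj} = g_{ii} T^{ij} (no sum on i).
g_{11} = 2
S_1{}^1 = 2 * T^{11} = 2 * -5 = -10
S_1{}^2 = 2 * T^{12} = 2 * -3 = -6
Step 2: contract S_1{}^j with v_j.
S_1{}^1 * v_1 = -10 * 0 = 0
S_1{}^2 * v_2 = -6 * -2 = 12
Result = 0 + 12 = 12

12


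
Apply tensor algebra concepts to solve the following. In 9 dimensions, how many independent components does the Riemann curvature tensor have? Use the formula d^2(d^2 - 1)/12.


The Riemann tensor in d dimensions has d^2(d^2 - 1)/12 independent components.
d = 9, so d^2 = 81
d^2 - 1 = 80
d^2(d^2 - 1) = 81 * 80 = 6480
Divide by 12: 6480 / 12 = 540

540


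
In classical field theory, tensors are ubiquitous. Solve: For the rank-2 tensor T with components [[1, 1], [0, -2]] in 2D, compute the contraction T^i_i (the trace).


The contraction (trace) of a rank-2 tensor is the sum of its diagonal elements.
Diagonal entries: A[1,1] = 1, A[2,2] = -2
Tr(A) = 1 + -2 = -1

-1


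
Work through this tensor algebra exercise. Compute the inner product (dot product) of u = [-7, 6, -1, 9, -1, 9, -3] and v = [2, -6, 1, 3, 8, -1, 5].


The inner product u . v = sum of u_i * v_i.
Term-by-term: -7 * 2, 6 * -6, -1 * 1, 9 * 3, -1 * 8, 9 * -1, -3 * 5
Products: -14, -36, -1, 27, -8, -9, -15
Sum = -14 + -36 + -1 + 27 + -8 + -9 + -15 = -56

-56


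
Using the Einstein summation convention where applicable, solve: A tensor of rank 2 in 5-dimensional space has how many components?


The number of components of a rank-r tensor in d dimensions is d^r.
Here d = 5 and r = 2.
5^2 = 25

25


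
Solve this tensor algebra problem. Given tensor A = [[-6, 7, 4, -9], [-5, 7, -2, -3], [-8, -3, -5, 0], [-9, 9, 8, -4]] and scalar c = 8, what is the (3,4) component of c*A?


Scalar multiplication: (cA)_{ij} = c * A_{ij}.
c = 8
A_{34} = 0
(cA)_{34} = 8 * 0 = 0

0


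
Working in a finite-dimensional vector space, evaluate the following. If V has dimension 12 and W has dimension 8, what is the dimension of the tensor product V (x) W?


The dimension of a tensor product is the product of dimensions.
dim(V) = 12, dim(W) = 8
dim(V (x) W) = 12 * 8 = 96

96


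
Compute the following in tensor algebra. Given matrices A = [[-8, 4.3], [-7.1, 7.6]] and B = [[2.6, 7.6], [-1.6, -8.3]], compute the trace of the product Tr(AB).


Tr(AB) = sum_i (AB)_{ii} where (AB)_{ii} = sum_k A_{ik} B_{ki}.
(AB)_{11} = -8*2.6 + 4.3*-1.6 = -27.68
(AB)_{22} = -7.1*7.6 + 7.6*-8.3 = -117.04
Tr(AB) = -27.68 + -117.04 = -144.72

-144.72


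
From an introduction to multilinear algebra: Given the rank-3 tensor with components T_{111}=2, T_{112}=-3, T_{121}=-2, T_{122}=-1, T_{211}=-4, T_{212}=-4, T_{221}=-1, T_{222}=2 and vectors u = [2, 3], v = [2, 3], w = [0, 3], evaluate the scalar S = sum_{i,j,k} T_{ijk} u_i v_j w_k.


S = sum over i,j,k of T_{ijk} u_i v_j w_k. Expanding all 8 terms:
T_{111}*u_1*v_1*w_1 = 2*2*2*0 = 0  (running total: 0)
T_{112}*u_1*v_1*w_2 = -3*2*2*3 = -36  (running total: -36)
T_{121}*u_1*v_2*w_1 = -2*2*3*0 = 0  (running total: -36)
T_{122}*u_1*v_2*w_2 = -1*2*3*3 = -18  (running total: -54)
T_{211}*u_2*v_1*w_1 = -4*3*2*0 = 0  (running total: -54)
T_{212}*u_2*v_1*w_2 = -4*3*2*3 = -72  (running total: -126)
T_{221}*u_2*v_2*w_1 = -1*3*3*0 = 0  (running total: -126)
T_{222}*u_2*v_2*w_2 = 2*3*3*3 = 54  (running total: -72)
S = -72

-72


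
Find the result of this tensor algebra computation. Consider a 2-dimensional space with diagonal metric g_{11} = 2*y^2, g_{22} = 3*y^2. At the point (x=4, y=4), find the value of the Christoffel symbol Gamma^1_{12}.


For a diagonal metric, Gamma^k_{ij} = (1/2) g^{kk} (dg_{ik}/dx_j + dg_{jk}/dx_i - dg_{ij}/dx_k).
The metric is diagonal, so g_{ab} = 0 for a != b.
At the given point: g_{11} = 32, g_{22} = 48
g^{11} = 1/32
dg_{11}/dx_2 = dg_{11}/dx_2 = 16
dg_{21}/dx_1 = 0 (off-diagonal)
dg_{12}/dx_1 = 0 (off-diagonal)
Numerator = 16 + 0 - 0 = 16
Gamma^1_{12} = 16 / (2 * 32) = 1/4

1/4


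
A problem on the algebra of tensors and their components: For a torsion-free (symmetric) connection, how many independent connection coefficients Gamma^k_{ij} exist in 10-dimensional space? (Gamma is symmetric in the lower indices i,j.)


Christoffel symbols Gamma^k_{ij} are symmetric in i,j, so there are d * d(d+1)/2 independent symbols.
d = 10
d(d+1)/2 = 10 * 11 / 2 = 55
Total = 10 * 55 = 550

550


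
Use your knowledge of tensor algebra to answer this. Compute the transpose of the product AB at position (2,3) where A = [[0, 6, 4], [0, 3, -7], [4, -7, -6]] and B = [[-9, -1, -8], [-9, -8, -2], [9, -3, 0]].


(AB)^T_{ij} = (AB)_{ji} = sum_k A_{jk} B_{ki}.
For i=2, j=3 we need (AB)_{32}:
A_{31} * B_{12} = 4 * -1 = -4
A_{32} * B_{22} = -7 * -8 = 56
A_{33} * B_{32} = -6 * -3 = 18
Sum = -4 + 56 + 18 = 70

70


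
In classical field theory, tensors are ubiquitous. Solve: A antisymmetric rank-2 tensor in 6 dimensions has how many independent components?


A antisymmetric rank-2 tensor in d dimensions has d(d-1)/2 independent components.
d = 6
d(d-1)/2 = 6 * 5 / 2 = 30 / 2 = 15

15


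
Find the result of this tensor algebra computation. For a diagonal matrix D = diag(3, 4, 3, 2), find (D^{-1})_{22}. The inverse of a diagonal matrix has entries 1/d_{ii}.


For a diagonal matrix, the inverse has entries (D^{-1})_{ii} = 1/d_{ii}.
The diagonal entries are: d_{11} = 3, d_{22} = 4, d_{33} = 3, d_{44} = 2
We need (D^{-1})_{22} = 1/d_{22} = 1/4 = 1/4

1/4


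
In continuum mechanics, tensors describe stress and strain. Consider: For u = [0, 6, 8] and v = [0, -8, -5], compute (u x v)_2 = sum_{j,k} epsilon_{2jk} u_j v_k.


(u x v)_2 = sum_{j,k} epsilon_{2jk} u_j v_k. Only permutations of (1,2,3) contribute; the two non-zero terms are:
eps_{213} u_1 v_3 = -1 * 0 * -5 = 0
eps_{231} u_3 v_1 = 1 * 8 * 0 = 0
(u x v)_2 = 0

0


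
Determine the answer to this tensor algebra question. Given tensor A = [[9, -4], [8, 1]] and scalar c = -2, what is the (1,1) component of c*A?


Scalar multiplication: (cA)_{ij} = c * A_{ij}.
c = -2
A_{11} = 9
(cA)_{11} = -2 * 9 = -18

-18


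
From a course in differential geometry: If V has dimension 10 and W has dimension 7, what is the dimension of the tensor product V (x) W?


The dimension of a tensor product is the product of dimensions.
dim(V) = 10, dim(W) = 7
dim(V (x) W) = 10 * 7 = 70

70


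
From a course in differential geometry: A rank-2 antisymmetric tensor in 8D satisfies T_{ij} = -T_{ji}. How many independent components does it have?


An antisymmetric rank-2 tensor satisfies A_{ij} = -A_{ji}, so diagonal entries are zero.
The independent components are the upper-triangular entries: C(n, 2) = n(n-1)/2.
n = 8
C(8, 2) = 8 * 7 / 2 = 56 / 2 = 28

28


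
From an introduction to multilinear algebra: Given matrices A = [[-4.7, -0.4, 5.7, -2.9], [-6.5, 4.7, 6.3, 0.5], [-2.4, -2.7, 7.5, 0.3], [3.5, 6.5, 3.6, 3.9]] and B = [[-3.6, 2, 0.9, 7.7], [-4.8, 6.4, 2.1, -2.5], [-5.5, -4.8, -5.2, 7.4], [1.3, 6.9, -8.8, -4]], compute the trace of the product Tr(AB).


Tr(AB) = sum_i (AB)_{ii} where (AB)_{ii} = sum_k A_{ik} B_{ki}.
(AB)_{11} = -4.7*-3.6 + -0.4*-4.8 + 5.7*-5.5 + -2.9*1.3 = -16.28
(AB)_{22} = -6.5*2 + 4.7*6.4 + 6.3*-4.8 + 0.5*6.9 = -9.71
(AB)_{33} = -2.4*0.9 + -2.7*2.1 + 7.5*-5.2 + 0.3*-8.8 = -49.47
(AB)_{44} = 3.5*7.7 + 6.5*-2.5 + 3.6*7.4 + 3.9*-4 = 21.74
Tr(AB) = -16.28 + -9.71 + -49.47 + 21.74 = -53.72

-53.72


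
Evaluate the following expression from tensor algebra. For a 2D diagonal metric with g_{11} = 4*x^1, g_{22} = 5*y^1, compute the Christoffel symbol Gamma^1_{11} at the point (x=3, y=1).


For a diagonal metric, Gamma^k_{ij} = (1/2) g^{kk} (dg_{ik}/dx_j + dg_{jk}/dx_i - dg_{ij}/dx_k).
The metric is diagonal, so g_{ab} = 0 for a != b.
At the given point: g_{11} = 12, g_{22} = 5
g^{11} = 1/12
dg_{11}/dx_1 = dg_{11}/dx_1 = 4
dg_{11}/dx_1 = dg_{11}/dx_1 = 4
dg_{11}/dx_1 = dg_{11}/dx_1 = 4
Numerator = 4 + 4 - 4 = 4
Gamma^1_{11} = 4 / (2 * 12) = 1/6

1/6


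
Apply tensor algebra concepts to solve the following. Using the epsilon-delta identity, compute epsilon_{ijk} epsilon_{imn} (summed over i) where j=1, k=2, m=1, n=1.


Using the identity: epsilon_{ijk} epsilon_{imn} = delta_{jm} delta_{kn} - delta_{jn} delta_{km}.
delta_{11} = 1
delta_{21} = 0
delta_{11} = 1
delta_{21} = 0
Result = 1 * 0 - 1 * 0 = 0 - 0 = 0

0


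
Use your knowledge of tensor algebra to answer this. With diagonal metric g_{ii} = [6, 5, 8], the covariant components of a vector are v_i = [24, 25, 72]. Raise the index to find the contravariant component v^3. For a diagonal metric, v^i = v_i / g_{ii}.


To raise an index with a diagonal metric: v^i = v_i / g_{ii}.
For index 3: v_3 = 72, g_{33} = 8
v^3 = 72 / 8 = 9

9


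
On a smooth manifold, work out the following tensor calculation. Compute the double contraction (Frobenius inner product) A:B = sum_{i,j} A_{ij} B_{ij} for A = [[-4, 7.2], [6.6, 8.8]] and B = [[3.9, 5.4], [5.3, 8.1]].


A:B = sum over all i,j of A_{ij} * B_{ij}.
Row 1: -4*3.9=-15.6, 7.2*5.4=38.88 => row sum = 23.28
Row 2: 6.6*5.3=34.98, 8.8*8.1=71.28 => row sum = 106.26
Total = 23.28 + 106.26 = 129.54

129.54


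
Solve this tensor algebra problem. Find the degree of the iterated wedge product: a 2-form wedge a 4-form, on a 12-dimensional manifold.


The degree of a wedge product is the sum of the degrees of the individual forms.
Degrees: 2, 4
Total degree = 2 + 4 = 6

6


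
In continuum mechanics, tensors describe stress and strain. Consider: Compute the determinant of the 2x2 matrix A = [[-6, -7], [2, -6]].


For a 2x2 matrix [[a, b], [c, d]], det = a*d - b*c.
a = -6, b = -7, c = 2, d = -6
a*d = -6 * -6 = 36
b*c = -7 * 2 = -14
det = 36 - -14 = 50

50


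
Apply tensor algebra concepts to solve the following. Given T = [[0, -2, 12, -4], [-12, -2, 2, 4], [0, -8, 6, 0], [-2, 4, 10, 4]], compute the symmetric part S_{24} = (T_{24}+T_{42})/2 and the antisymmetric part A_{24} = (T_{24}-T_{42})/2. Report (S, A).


T_{24} = 4
T_{42} = 4
S_{24} = (4 + 4)/2 = 8/2 = 4
A_{24} = (4 - 4)/2 = 0/2 = 0
Check: S + A = 4 + 0 = 4 = T_{24}.

(4, 0)


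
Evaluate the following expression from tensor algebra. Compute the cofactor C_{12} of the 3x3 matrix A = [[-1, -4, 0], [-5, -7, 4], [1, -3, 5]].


To find cofactor C_{12}, delete row 1 and column 2.
The resulting 2x2 submatrix is: [[-5, 4], [1, 5]]
Minor M_{12} = -5*5 - 4*1
  = -25 - 4 = -29
Sign = (-1)^(1+2) = (-1)^3 = -1
Cofactor C_{12} = -1 * -29 = 29

29


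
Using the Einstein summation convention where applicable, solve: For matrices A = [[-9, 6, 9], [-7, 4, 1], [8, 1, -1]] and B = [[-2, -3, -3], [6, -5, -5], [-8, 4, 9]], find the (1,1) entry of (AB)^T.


(AB)^T_{ij} = (AB)_{ji} = sum_k A_{jk} B_{ki}.
For i=1, j=1 we need (AB)_{11}:
A_{11} * B_{11} = -9 * -2 = 18
A_{12} * B_{21} = 6 * 6 = 36
A_{13} * B_{31} = 9 * -8 = -72
Sum = 18 + 36 + -72 = -18

-18


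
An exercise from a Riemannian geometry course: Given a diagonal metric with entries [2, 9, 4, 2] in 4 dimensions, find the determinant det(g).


For a diagonal metric, the determinant is the product of diagonal entries.
Diagonal entries: 2, 9, 4, 2
det(g) = 2 * 9 * 4 * 2 = 144

144


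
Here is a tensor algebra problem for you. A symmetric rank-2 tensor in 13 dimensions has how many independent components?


A symmetric rank-2 tensor in d dimensions has d(d+1)/2 independent components.
d = 13
d(d+1)/2 = 13 * 14 / 2 = 182 / 2 = 91

91


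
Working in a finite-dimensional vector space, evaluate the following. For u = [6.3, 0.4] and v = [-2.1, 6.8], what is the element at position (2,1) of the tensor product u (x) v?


The outer product entry T_{ij} = u_i * v_j.
We need i=2, j=1.
u_2 = 0.4, v_1 = -2.1
T_{2,1} = 0.4 * -2.1 = -0.84

-0.84


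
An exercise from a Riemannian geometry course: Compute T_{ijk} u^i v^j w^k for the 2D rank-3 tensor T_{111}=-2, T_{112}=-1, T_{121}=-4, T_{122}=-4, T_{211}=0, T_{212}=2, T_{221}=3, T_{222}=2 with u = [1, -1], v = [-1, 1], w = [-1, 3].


S = sum over i,j,k of T_{ijk} u_i v_j w_k. Expanding all 8 terms:
T_{111}*u_1*v_1*w_1 = -2*1*-1*-1 = -2  (running total: -2)
T_{112}*u_1*v_1*w_2 = -1*1*-1*3 = 3  (running total: 1)
T_{121}*u_1*v_2*w_1 = -4*1*1*-1 = 4  (running total: 5)
T_{122}*u_1*v_2*w_2 = -4*1*1*3 = -12  (running total: -7)
T_{211}*u_2*v_1*w_1 = 0*-1*-1*-1 = 0  (running total: -7)
T_{212}*u_2*v_1*w_2 = 2*-1*-1*3 = 6  (running total: -1)
T_{221}*u_2*v_2*w_1 = 3*-1*1*-1 = 3  (running total: 2)
T_{222}*u_2*v_2*w_2 = 2*-1*1*3 = -6  (running total: -4)
S = -4

-4


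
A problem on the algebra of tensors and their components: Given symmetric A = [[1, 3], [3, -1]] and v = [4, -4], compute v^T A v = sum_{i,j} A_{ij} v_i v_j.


First compute Av:
(Av)_1 = 1*4 + 3*-4 = -8
(Av)_2 = 3*4 + -1*-4 = 16
Av = [-8, 16]
Then v^T (Av) = 4*-8 + -4*16
= -32 + -64 = -96

-96


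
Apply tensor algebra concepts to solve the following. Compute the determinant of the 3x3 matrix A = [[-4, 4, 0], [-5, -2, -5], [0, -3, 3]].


Expanding along the first row, det(A) = a11*M_11 - a12*M_12 + a13*M_13, where M_1j is the (1,j) minor.
Minor M_11 = -2*3 - -5*-3 = -21
Minor M_12 = -5*3 - -5*0 = -15
Minor M_13 = -5*-3 - -2*0 = 15
det = -4*(-21) - 4*(-15) + 0*(15)
    = 84 - -60 + 0
    = 144

144


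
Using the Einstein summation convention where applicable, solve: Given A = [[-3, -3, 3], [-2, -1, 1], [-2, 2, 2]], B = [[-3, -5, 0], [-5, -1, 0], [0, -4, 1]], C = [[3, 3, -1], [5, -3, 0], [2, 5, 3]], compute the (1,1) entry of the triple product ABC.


(ABC)_{11} = sum_m (AB)_{1m} C_{m1}. First compute row 1 of AB.
(AB)_{11} = -3*-3 + -3*-5 + 3*0 = 24
(AB)_{12} = -3*-5 + -3*-1 + 3*-4 = 6
(AB)_{13} = -3*0 + -3*0 + 3*1 = 3
Now contract with column 1 of C:
(AB)_{11} * C_{11} = 24 * 3 = 72
(AB)_{12} * C_{21} = 6 * 5 = 30
(AB)_{13} * C_{31} = 3 * 2 = 6
(ABC)_{11} = 72 + 30 + 6 = 108

108


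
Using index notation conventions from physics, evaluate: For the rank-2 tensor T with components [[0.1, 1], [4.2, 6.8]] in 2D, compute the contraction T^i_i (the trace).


The contraction (trace) of a rank-2 tensor is the sum of its diagonal elements.
Diagonal entries: A[1,1] = 0.1, A[2,2] = 6.8
Tr(A) = 0.1 + 6.8 = 6.9

6.9


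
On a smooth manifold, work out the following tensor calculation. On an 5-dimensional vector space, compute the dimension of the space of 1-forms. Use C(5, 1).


The dimension of the space of p-forms on an n-dimensional space is C(n, p).
n = 5, p = 1
C(5, 1) = 5! / (1! * 4!) = 5

5


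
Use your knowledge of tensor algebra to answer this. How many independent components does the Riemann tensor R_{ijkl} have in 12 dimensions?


The Riemann tensor in d dimensions has d^2(d^2 - 1)/12 independent components.
d = 12, so d^2 = 144
d^2 - 1 = 143
d^2(d^2 - 1) = 144 * 143 = 20592
Divide by 12: 20592 / 12 = 1716

1716


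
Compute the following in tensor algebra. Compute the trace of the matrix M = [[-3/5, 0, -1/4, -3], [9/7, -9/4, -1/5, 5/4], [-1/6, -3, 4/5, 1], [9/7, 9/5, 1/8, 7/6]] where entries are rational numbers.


The trace is the sum of diagonal entries.
Diagonal: M[1,1] = -3/5, M[2,2] = -9/4, M[3,3] = 4/5, M[4,4] = 7/6
Tr(M) = -3/5 + -9/4 + 4/5 + 7/6
Computing step by step:
After adding M[1,1]: -3/5
After adding M[2,2]: -57/20
After adding M[3,3]: -41/20
After adding M[4,4]: -53/60
Tr(M) = -53/60

-53/60


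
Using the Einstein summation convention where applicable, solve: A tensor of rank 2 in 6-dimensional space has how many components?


The number of components of a rank-r tensor in d dimensions is d^r.
Here d = 6 and r = 2.
6^2 = 36

36


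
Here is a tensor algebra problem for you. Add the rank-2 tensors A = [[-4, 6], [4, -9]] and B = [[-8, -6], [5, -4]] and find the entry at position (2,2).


Tensor addition is component-wise: (A + B)_{ij} = A_{ij} + B_{ij}.
A_{22} = -9
B_{22} = -4
(A + B)_{22} = -9 + -4 = -13

-13


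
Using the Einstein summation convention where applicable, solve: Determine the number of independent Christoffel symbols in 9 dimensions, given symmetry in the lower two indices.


Christoffel symbols Gamma^k_{ij} are symmetric in i,j, so there are d * d(d+1)/2 independent symbols.
d = 9
d(d+1)/2 = 9 * 10 / 2 = 45
Total = 9 * 45 = 405

405


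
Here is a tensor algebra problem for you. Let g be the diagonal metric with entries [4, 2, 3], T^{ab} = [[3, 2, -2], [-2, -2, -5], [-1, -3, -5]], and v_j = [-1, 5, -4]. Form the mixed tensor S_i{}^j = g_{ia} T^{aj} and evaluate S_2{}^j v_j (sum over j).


Step 1: lower the first index. For a diagonal metric, g_{ia} T^{aj} = g_{ii} T^{ij} (no sum on i).
g_{22} = 2
S_2{}^1 = 2 * T^{21} = 2 * -2 = -4
S_2{}^2 = 2 * T^{22} = 2 * -2 = -4
S_2{}^3 = 2 * T^{23} = 2 * -5 = -10
Step 2: contract S_2{}^j with v_j.
S_2{}^1 * v_1 = -4 * -1 = 4
S_2{}^2 * v_2 = -4 * 5 = -20
S_2{}^3 * v_3 = -10 * -4 = 40
Result = 4 + -20 + 40 = 24

24


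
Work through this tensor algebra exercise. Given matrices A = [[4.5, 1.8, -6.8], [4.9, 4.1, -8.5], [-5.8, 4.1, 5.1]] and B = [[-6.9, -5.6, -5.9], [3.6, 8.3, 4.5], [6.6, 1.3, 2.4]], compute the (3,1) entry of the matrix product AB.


(AB)_{ij} = sum_k A_{ik} B_{kj}.
For i=3, j=1:
A_{31} * B_{11} = -5.8 * -6.9 = 40.02
A_{32} * B_{21} = 4.1 * 3.6 = 14.76
A_{33} * B_{31} = 5.1 * 6.6 = 33.66
Sum = 40.02 + 14.76 + 33.66 = 88.44

88.44


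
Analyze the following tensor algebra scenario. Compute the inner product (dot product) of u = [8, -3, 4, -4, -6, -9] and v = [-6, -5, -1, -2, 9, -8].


The inner product u . v = sum of u_i * v_i.
Term-by-term: 8 * -6, -3 * -5, 4 * -1, -4 * -2, -6 * 9, -9 * -8
Products: -48, 15, -4, 8, -54, 72
Sum = -48 + 15 + -4 + 8 + -54 + 72 = -11

-11


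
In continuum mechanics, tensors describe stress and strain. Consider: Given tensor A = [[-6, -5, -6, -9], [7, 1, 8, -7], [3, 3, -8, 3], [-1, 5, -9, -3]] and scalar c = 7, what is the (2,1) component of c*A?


Scalar multiplication: (cA)_{ij} = c * A_{ij}.
c = 7
A_{21} = 7
(cA)_{21} = 7 * 7 = 49

49


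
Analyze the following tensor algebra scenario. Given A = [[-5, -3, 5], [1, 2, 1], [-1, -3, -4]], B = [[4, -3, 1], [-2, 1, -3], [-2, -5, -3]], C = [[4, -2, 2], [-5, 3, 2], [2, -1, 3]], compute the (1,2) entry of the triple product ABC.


(ABC)_{12} = sum_m (AB)_{1m} C_{m2}. First compute row 1 of AB.
(AB)_{11} = -5*4 + -3*-2 + 5*-2 = -24
(AB)_{12} = -5*-3 + -3*1 + 5*-5 = -13
(AB)_{13} = -5*1 + -3*-3 + 5*-3 = -11
Now contract with column 2 of C:
(AB)_{11} * C_{12} = -24 * -2 = 48
(AB)_{12} * C_{22} = -13 * 3 = -39
(AB)_{13} * C_{32} = -11 * -1 = 11
(ABC)_{12} = 48 + -39 + 11 = 20

20


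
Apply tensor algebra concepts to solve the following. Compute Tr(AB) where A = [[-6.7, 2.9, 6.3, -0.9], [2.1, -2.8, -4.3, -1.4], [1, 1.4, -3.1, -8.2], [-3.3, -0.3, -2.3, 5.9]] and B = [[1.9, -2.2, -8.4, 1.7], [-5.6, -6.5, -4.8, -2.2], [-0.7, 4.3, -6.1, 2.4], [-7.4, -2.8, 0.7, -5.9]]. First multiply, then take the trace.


Tr(AB) = sum_i (AB)_{ii} where (AB)_{ii} = sum_k A_{ik} B_{ki}.
(AB)_{11} = -6.7*1.9 + 2.9*-5.6 + 6.3*-0.7 + -0.9*-7.4 = -26.72
(AB)_{22} = 2.1*-2.2 + -2.8*-6.5 + -4.3*4.3 + -1.4*-2.8 = -0.99
(AB)_{33} = 1*-8.4 + 1.4*-4.8 + -3.1*-6.1 + -8.2*0.7 = -1.95
(AB)_{44} = -3.3*1.7 + -0.3*-2.2 + -2.3*2.4 + 5.9*-5.9 = -45.28
Tr(AB) = -26.72 + -0.99 + -1.95 + -45.28 = -74.94

-74.94


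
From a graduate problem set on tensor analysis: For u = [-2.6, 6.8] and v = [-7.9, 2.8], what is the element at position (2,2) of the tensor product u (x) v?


The outer product entry T_{ij} = u_i * v_j.
We need i=2, j=2.
u_2 = 6.8, v_2 = 2.8
T_{2,2} = 6.8 * 2.8 = 19.04

19.04


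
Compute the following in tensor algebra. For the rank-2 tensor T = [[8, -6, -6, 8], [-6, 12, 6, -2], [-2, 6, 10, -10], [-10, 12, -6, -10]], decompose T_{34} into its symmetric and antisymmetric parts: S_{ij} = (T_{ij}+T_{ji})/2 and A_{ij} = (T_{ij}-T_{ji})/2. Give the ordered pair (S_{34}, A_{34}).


T_{34} = -10
T_{43} = -6
S_{34} = (-10 + -6)/2 = -16/2 = -8
A_{34} = (-10 - -6)/2 = -4/2 = -2
Check: S + A = -8 + -2 = -10 = T_{34}.

(-8, -2)


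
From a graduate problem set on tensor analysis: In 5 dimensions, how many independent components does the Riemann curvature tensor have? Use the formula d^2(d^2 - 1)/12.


The Riemann tensor in d dimensions has d^2(d^2 - 1)/12 independent components.
d = 5, so d^2 = 25
d^2 - 1 = 24
d^2(d^2 - 1) = 25 * 24 = 600
Divide by 12: 600 / 12 = 50

50


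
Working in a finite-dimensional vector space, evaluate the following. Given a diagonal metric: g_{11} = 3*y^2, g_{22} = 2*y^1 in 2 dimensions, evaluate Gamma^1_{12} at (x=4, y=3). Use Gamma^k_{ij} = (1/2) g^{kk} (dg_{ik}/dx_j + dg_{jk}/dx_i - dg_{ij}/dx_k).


For a diagonal metric, Gamma^k_{ij} = (1/2) g^{kk} (dg_{ik}/dx_j + dg_{jk}/dx_i - dg_{ij}/dx_k).
The metric is diagonal, so g_{ab} = 0 for a != b.
At the given point: g_{11} = 27, g_{22} = 6
g^{11} = 1/27
dg_{11}/dx_2 = dg_{11}/dx_2 = 18
dg_{21}/dx_1 = 0 (off-diagonal)
dg_{12}/dx_1 = 0 (off-diagonal)
Numerator = 18 + 0 - 0 = 18
Gamma^1_{12} = 18 / (2 * 27) = 1/3

1/3


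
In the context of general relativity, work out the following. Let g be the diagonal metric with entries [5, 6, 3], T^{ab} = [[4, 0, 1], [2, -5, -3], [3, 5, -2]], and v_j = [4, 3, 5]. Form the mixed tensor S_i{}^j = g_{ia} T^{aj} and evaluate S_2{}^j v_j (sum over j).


Step 1: lower the first index. For a diagonal metric, g_{ia} T^{aj} = g_{ii} T^{ij} (no sum on i).
g_{22} = 6
S_2{}^1 = 6 * T^{21} = 6 * 2 = 12
S_2{}^2 = 6 * T^{22} = 6 * -5 = -30
S_2{}^3 = 6 * T^{23} = 6 * -3 = -18
Step 2: contract S_2{}^j with v_j.
S_2{}^1 * v_1 = 12 * 4 = 48
S_2{}^2 * v_2 = -30 * 3 = -90
S_2{}^3 * v_3 = -18 * 5 = -90
Result = 48 + -90 + -90 = -132

-132


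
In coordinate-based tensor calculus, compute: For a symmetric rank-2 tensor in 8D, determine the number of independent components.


A symmetric rank-2 tensor in d dimensions has d(d+1)/2 independent components.
d = 8
d(d+1)/2 = 8 * 9 / 2 = 72 / 2 = 36

36


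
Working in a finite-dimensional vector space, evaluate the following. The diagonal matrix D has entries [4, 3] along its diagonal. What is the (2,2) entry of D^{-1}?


For a diagonal matrix, the inverse has entries (D^{-1})_{ii} = 1/d_{ii}.
The diagonal entries are: d_{11} = 4, d_{22} = 3
We need (D^{-1})_{22} = 1/d_{22} = 1/3 = 1/3

1/3


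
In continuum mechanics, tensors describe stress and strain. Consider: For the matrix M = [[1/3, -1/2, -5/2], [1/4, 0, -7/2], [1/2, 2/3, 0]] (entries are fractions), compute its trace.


The trace is the sum of diagonal entries.
Diagonal: M[1,1] = 1/3, M[2,2] = 0, M[3,3] = 0
Tr(M) = 1/3 + 0 + 0
Computing step by step:
After adding M[1,1]: 1/3
After adding M[2,2]: 1/3
After adding M[3,3]: 1/3
Tr(M) = 1/3

1/3


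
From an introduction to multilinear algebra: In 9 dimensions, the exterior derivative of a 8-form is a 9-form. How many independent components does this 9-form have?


The exterior derivative of a p-form is a (p+1)-form.
Its number of independent components is C(n, p+1).
n = 9, p+1 = 9
C(9, 9) = 1

1


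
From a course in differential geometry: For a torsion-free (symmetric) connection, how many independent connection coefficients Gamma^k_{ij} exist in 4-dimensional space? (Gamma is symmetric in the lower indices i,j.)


Christoffel symbols Gamma^k_{ij} are symmetric in i,j, so there are d * d(d+1)/2 independent symbols.
d = 4
d(d+1)/2 = 4 * 5 / 2 = 10
Total = 4 * 10 = 40

40


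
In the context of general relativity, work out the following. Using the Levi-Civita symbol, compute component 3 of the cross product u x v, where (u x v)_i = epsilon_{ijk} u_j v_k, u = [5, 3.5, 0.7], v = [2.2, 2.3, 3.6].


(u x v)_3 = sum_{j,k} epsilon_{3jk} u_j v_k. Only permutations of (1,2,3) contribute; the two non-zero terms are:
eps_{312} u_1 v_2 = 1 * 5 * 2.3 = 11.5
eps_{321} u_2 v_1 = -1 * 3.5 * 2.2 = -7.7
(u x v)_3 = 3.8

3.8


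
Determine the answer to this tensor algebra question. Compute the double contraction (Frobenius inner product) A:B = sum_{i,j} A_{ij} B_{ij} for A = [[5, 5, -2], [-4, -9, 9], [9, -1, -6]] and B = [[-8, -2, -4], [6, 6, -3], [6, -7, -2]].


A:B = sum over all i,j of A_{ij} * B_{ij}.
Row 1: 5*-8=-40, 5*-2=-10, -2*-4=8 => row sum = -42
Row 2: -4*6=-24, -9*6=-54, 9*-3=-27 => row sum = -105
Row 3: 9*6=54, -1*-7=7, -6*-2=12 => row sum = 73
Total = -42 + -105 + 73 = -74

-74


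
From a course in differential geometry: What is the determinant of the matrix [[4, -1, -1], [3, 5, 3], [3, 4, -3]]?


Expanding along the first row, det(A) = a11*M_11 - a12*M_12 + a13*M_13, where M_1j is the (1,j) minor.
Minor M_11 = 5*-3 - 3*4 = -27
Minor M_12 = 3*-3 - 3*3 = -18
Minor M_13 = 3*4 - 5*3 = -3
det = 4*(-27) - -1*(-18) + -1*(-3)
    = -108 - 18 + 3
    = -123

-123


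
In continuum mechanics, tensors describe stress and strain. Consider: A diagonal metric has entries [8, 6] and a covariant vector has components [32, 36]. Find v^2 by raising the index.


To raise an index with a diagonal metric: v^i = v_i / g_{ii}.
For index 2: v_2 = 36, g_{22} = 6
v^2 = 36 / 6 = 6

6


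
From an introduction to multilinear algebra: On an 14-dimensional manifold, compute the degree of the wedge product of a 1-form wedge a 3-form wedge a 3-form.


The degree of a wedge product is the sum of the degrees of the individual forms.
Degrees: 1, 3, 3
Total degree = 1 + 3 + 3 = 7

7


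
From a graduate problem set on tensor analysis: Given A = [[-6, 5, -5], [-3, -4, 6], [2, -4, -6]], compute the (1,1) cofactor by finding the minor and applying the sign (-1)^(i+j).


To find cofactor C_{11}, delete row 1 and column 1.
The resulting 2x2 submatrix is: [[-4, 6], [-4, -6]]
Minor M_{11} = -4*-6 - 6*-4
  = 24 - -24 = 48
Sign = (-1)^(1+1) = (-1)^2 = 1
Cofactor C_{11} = 1 * 48 = 48

48


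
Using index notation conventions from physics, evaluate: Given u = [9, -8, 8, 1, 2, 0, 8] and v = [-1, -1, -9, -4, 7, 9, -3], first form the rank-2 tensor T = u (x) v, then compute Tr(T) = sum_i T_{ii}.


The outer product gives T_{ij} = u_i v_j.
The trace (contraction) is Tr(T) = sum_i T_{ii} = sum_i u_i v_i.
Diagonal entries:
T_{11} = u_1 * v_1 = 9 * -1 = -9
T_{22} = u_2 * v_2 = -8 * -1 = 8
T_{33} = u_3 * v_3 = 8 * -9 = -72
T_{44} = u_4 * v_4 = 1 * -4 = -4
T_{55} = u_5 * v_5 = 2 * 7 = 14
T_{66} = u_6 * v_6 = 0 * 9 = 0
T_{77} = u_7 * v_7 = 8 * -3 = -24
Tr(T) = -9 + 8 + -72 + -4 + 14 + 0 + -24 = -87

-87


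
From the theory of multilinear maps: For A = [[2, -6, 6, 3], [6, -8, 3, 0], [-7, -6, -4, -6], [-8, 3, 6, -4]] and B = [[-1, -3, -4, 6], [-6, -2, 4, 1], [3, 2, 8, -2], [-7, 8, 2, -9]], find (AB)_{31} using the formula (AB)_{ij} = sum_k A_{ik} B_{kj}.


(AB)_{ij} = sum_k A_{ik} B_{kj}.
For i=3, j=1:
A_{31} * B_{11} = -7 * -1 = 7
A_{32} * B_{21} = -6 * -6 = 36
A_{33} * B_{31} = -4 * 3 = -12
A_{34} * B_{41} = -6 * -7 = 42
Sum = 7 + 36 + -12 + 42 = 73

73


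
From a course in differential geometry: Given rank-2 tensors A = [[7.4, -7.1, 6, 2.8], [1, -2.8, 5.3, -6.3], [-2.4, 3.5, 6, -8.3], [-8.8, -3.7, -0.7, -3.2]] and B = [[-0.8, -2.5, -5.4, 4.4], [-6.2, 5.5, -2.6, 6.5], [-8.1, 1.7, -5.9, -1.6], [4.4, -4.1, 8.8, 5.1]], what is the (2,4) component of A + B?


Tensor addition is component-wise: (A + B)_{ij} = A_{ij} + B_{ij}.
A_{24} = -6.3
B_{24} = 6.5
(A + B)_{24} = -6.3 + 6.5 = 0.2

0.2


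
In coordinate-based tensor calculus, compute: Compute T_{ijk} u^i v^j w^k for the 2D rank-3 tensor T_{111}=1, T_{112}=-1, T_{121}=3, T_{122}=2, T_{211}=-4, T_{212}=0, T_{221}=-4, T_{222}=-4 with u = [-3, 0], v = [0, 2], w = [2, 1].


S = sum over i,j,k of T_{ijk} u_i v_j w_k. Expanding all 8 terms:
T_{111}*u_1*v_1*w_1 = 1*-3*0*2 = 0  (running total: 0)
T_{112}*u_1*v_1*w_2 = -1*-3*0*1 = 0  (running total: 0)
T_{121}*u_1*v_2*w_1 = 3*-3*2*2 = -36  (running total: -36)
T_{122}*u_1*v_2*w_2 = 2*-3*2*1 = -12  (running total: -48)
T_{211}*u_2*v_1*w_1 = -4*0*0*2 = 0  (running total: -48)
T_{212}*u_2*v_1*w_2 = 0*0*0*1 = 0  (running total: -48)
T_{221}*u_2*v_2*w_1 = -4*0*2*2 = 0  (running total: -48)
T_{222}*u_2*v_2*w_2 = -4*0*2*1 = 0  (running total: -48)
S = -48

-48
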